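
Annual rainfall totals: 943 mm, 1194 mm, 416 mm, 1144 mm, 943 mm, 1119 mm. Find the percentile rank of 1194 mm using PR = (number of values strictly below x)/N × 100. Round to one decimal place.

83.3

N = 6.
Strictly below 1194: 5. Equal to 1194: 1.
PR = 5/6 × 100 = 83.3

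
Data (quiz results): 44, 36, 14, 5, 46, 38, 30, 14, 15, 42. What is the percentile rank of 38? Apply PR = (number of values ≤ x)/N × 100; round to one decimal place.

70.0

N = 10.
Strictly below 38: 6. Equal to 38: 1.
PR = 7/10 × 100 = 70.0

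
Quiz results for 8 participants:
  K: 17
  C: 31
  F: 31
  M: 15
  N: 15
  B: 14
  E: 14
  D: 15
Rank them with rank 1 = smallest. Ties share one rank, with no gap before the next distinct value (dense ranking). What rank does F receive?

4

Sorted (ascending): 14, 14, 15, 15, 15, 17, 31, 31
The 2 values of 14 share dense rank 1.
The 3 values of 15 share dense rank 2.
The 2 values of 31 share dense rank 4.
Remaining distinct values take the next consecutive integers.
F has value 31 → rank 4.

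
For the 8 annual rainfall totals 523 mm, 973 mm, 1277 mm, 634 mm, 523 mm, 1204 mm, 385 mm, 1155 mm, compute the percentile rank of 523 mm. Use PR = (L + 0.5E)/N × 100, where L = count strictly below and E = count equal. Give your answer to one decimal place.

25.0

N = 8.
Strictly below 523: 1. Equal to 523: 2.
PR = (1 + 0.5·2)/8 × 100 = 25.0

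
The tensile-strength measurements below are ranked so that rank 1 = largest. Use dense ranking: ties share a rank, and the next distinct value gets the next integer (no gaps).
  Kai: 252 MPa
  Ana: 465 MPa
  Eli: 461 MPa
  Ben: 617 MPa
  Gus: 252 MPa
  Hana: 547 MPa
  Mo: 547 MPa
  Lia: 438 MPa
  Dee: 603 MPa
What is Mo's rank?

Sorted (descending): 617, 603, 547, 547, 465, 461, 438, 252, 252
The 2 values of 547 share dense rank 3.
The 2 values of 252 share dense rank 7.
Remaining distinct values take the next consecutive integers.
Mo has value 547 MPa → rank 3.

3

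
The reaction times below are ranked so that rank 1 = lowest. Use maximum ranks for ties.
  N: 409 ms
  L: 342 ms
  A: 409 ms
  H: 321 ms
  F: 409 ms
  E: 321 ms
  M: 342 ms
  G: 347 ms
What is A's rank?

Sorted (ascending): 321, 321, 342, 342, 347, 409, 409, 409
The 2 values of 321 occupy positions 1–2 → each gets rank 2.
The 2 values of 342 occupy positions 3–4 → each gets rank 4.
The 3 values of 409 occupy positions 6–8 → each gets rank 8.
A has value 409 ms → rank 8.

8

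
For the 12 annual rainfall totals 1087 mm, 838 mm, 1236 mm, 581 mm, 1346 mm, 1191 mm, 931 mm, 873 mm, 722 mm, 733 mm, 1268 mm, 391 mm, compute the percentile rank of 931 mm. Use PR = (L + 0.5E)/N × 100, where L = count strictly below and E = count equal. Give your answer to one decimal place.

54.2

N = 12.
Strictly below 931: 6. Equal to 931: 1.
PR = (6 + 0.5·1)/12 × 100 = 54.2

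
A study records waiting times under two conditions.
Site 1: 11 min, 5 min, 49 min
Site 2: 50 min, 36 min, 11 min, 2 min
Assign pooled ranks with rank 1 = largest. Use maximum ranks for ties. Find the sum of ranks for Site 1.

13

Sorted (descending): 50, 49, 36, 11, 11, 5, 2
The 2 values of 11 occupy positions 4–5 → each gets rank 5.
Site 1 values → pooled ranks: 11→5, 5→6, 49→2
Rank sum = 5 + 6 + 2 = 13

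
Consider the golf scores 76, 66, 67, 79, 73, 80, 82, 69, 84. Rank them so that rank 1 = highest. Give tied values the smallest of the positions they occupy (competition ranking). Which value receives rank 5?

Sorted (descending): 84, 82, 80, 79, 76, 73, 69, 67, 66
No ties — each value takes its position as its rank.
Rank 5 → value 76.

76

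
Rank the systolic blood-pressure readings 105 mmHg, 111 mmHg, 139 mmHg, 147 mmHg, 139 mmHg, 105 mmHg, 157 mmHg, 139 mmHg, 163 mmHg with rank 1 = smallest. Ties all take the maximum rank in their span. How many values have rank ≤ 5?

Sorted (ascending): 105, 105, 111, 139, 139, 139, 147, 157, 163
The 2 values of 105 occupy positions 1–2 → each gets rank 2.
The 3 values of 139 occupy positions 4–6 → each gets rank 6.
Ranks ≤ 5: {2, 2, 3} → 3 values.

3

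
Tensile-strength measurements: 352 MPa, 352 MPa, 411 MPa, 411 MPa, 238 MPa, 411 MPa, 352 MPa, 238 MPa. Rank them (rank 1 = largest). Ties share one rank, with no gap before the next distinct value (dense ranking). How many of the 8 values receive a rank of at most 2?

6

Sorted (descending): 411, 411, 411, 352, 352, 352, 238, 238
The 3 values of 411 share dense rank 1.
The 3 values of 352 share dense rank 2.
The 2 values of 238 share dense rank 3.
Ranks ≤ 2: {1, 1, 1, 2, 2, 2} → 6 values.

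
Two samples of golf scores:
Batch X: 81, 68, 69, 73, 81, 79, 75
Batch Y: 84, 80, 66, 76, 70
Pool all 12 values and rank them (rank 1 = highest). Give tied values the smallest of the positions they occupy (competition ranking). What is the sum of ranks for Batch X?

45

Sorted (descending): 84, 81, 81, 80, 79, 76, 75, 73, 70, 69, 68, 66
The 2 values of 81 occupy positions 2–3 → each gets rank 2.
Batch X values → pooled ranks: 81→2, 68→11, 69→10, 73→8, 81→2, 79→5, 75→7
Rank sum = 2 + 11 + 10 + 8 + 2 + 5 + 7 = 45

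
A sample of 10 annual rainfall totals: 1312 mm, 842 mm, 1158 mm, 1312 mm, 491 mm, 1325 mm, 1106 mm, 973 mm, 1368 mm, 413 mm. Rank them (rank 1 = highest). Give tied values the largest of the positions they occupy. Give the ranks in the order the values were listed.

4, 8, 5, 4, 9, 2, 6, 7, 1, 10

Sorted (descending): 1368, 1325, 1312, 1312, 1158, 1106, 973, 842, 491, 413
The 2 values of 1312 occupy positions 3–4 → each gets rank 4.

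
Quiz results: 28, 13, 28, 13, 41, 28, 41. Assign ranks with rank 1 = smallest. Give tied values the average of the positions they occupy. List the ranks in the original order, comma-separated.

Sorted (ascending): 13, 13, 28, 28, 28, 41, 41
The 2 values of 13 occupy positions 1–2 → average rank (1+2)/2 = 1.5.
The 3 values of 28 occupy positions 3–5 → average rank 4.
The 2 values of 41 occupy positions 6–7 → average rank (6+7)/2 = 6.5.

4, 1.5, 4, 1.5, 6.5, 4, 6.5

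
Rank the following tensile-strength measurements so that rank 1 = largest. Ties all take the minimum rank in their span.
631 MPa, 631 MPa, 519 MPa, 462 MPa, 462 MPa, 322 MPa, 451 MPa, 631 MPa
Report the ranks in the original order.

1, 1, 4, 5, 5, 8, 7, 1

Sorted (descending): 631, 631, 631, 519, 462, 462, 451, 322
The 3 values of 631 occupy positions 1–3 → each gets rank 1.
The 2 values of 462 occupy positions 5–6 → each gets rank 5.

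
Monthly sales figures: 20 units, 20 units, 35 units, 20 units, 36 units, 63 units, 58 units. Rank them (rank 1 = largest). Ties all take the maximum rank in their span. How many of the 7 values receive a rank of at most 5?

4

Sorted (descending): 63, 58, 36, 35, 20, 20, 20
The 3 values of 20 occupy positions 5–7 → each gets rank 7.
Ranks ≤ 5: {1, 2, 3, 4} → 4 values.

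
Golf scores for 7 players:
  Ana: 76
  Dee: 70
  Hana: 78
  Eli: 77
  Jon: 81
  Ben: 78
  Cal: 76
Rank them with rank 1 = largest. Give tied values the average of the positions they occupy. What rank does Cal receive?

Sorted (descending): 81, 78, 78, 77, 76, 76, 70
The 2 values of 78 occupy positions 2–3 → average rank (2+3)/2 = 2.5.
The 2 values of 76 occupy positions 5–6 → average rank (5+6)/2 = 5.5.
Cal has value 76 → rank 5.5.

5.5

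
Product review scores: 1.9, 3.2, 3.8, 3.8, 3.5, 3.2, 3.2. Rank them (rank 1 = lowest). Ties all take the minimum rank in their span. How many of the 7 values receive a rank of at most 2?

Sorted (ascending): 1.9, 3.2, 3.2, 3.2, 3.5, 3.8, 3.8
The 3 values of 3.2 occupy positions 2–4 → each gets rank 2.
The 2 values of 3.8 occupy positions 6–7 → each gets rank 6.
Ranks ≤ 2: {1, 2, 2, 2} → 4 values.

4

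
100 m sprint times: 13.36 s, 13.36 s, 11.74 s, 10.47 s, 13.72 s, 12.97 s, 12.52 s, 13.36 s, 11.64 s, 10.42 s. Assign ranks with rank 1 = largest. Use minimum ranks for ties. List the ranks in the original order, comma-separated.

2, 2, 7, 9, 1, 5, 6, 2, 8, 10

Sorted (descending): 13.72, 13.36, 13.36, 13.36, 12.97, 12.52, 11.74, 11.64, 10.47, 10.42
The 3 values of 13.36 occupy positions 2–4 → each gets rank 2.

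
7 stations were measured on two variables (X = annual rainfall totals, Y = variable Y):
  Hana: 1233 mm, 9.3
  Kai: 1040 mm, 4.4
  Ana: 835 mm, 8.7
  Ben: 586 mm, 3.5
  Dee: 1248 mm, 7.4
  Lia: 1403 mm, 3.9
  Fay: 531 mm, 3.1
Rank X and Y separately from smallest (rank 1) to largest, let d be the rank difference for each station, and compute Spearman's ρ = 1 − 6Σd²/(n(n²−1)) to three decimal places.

0.464

Ranks of variable 1: 5, 4, 3, 2, 6, 7, 1
Ranks of variable 2: 7, 4, 6, 2, 5, 3, 1
d = r₁ − r₂: -2, 0, -3, 0, 1, 4, 0
d²: 4, 0, 9, 0, 1, 16, 0; Σd² = 30
ρ = 1 − 6·30/(7·48) = 1 − 180/336 = 0.464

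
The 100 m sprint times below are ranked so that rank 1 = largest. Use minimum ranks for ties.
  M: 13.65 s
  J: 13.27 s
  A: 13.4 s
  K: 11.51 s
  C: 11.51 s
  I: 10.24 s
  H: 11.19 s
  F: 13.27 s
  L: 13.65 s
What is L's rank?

Sorted (descending): 13.65, 13.65, 13.4, 13.27, 13.27, 11.51, 11.51, 11.19, 10.24
The 2 values of 13.65 occupy positions 1–2 → each gets rank 1.
The 2 values of 13.27 occupy positions 4–5 → each gets rank 4.
The 2 values of 11.51 occupy positions 6–7 → each gets rank 6.
L has value 13.65 s → rank 1.

1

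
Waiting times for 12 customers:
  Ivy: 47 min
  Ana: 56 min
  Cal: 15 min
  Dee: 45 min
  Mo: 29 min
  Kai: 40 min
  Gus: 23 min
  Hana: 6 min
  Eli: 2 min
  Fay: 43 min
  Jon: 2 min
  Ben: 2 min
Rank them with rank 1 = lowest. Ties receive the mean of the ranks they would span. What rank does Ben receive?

Sorted (ascending): 2, 2, 2, 6, 15, 23, 29, 40, 43, 45, 47, 56
The 3 values of 2 occupy positions 1–3 → average rank 2.
Ben has value 2 min → rank 2.

2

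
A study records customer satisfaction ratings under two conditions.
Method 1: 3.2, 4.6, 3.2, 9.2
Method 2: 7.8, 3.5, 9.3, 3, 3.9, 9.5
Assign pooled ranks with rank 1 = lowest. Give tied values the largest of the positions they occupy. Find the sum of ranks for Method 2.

36

Sorted (ascending): 3, 3.2, 3.2, 3.5, 3.9, 4.6, 7.8, 9.2, 9.3, 9.5
The 2 values of 3.2 occupy positions 2–3 → each gets rank 3.
Method 2 values → pooled ranks: 7.8→7, 3.5→4, 9.3→9, 3→1, 3.9→5, 9.5→10
Rank sum = 7 + 4 + 9 + 1 + 5 + 10 = 36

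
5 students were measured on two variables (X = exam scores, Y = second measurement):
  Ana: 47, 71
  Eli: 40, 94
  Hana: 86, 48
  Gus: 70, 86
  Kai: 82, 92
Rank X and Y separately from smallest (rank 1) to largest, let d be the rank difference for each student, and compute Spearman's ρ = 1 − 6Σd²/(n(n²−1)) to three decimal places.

Ranks of variable 1: 2, 1, 5, 3, 4
Ranks of variable 2: 2, 5, 1, 3, 4
d = r₁ − r₂: 0, -4, 4, 0, 0
d²: 0, 16, 16, 0, 0; Σd² = 32
ρ = 1 − 6·32/(5·24) = 1 − 192/120 = -0.600

-0.600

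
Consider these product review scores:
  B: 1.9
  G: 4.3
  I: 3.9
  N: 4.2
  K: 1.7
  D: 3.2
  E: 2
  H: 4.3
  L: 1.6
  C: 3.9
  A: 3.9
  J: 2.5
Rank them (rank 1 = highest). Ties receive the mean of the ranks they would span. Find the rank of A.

5

Sorted (descending): 4.3, 4.3, 4.2, 3.9, 3.9, 3.9, 3.2, 2.5, 2, 1.9, 1.7, 1.6
The 2 values of 4.3 occupy positions 1–2 → average rank (1+2)/2 = 1.5.
The 3 values of 3.9 occupy positions 4–6 → average rank 5.
A has value 3.9 → rank 5.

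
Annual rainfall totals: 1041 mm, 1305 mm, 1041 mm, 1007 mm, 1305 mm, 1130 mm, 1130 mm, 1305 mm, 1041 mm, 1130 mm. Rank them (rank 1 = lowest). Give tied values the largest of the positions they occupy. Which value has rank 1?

1007

Sorted (ascending): 1007, 1041, 1041, 1041, 1130, 1130, 1130, 1305, 1305, 1305
The 3 values of 1041 occupy positions 2–4 → each gets rank 4.
The 3 values of 1130 occupy positions 5–7 → each gets rank 7.
The 3 values of 1305 occupy positions 8–10 → each gets rank 10.
Rank 1 → value 1007.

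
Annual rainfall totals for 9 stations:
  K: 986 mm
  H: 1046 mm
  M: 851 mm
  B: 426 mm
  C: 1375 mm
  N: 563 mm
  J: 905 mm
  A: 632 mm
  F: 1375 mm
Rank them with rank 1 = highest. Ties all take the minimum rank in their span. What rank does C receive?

1

Sorted (descending): 1375, 1375, 1046, 986, 905, 851, 632, 563, 426
The 2 values of 1375 occupy positions 1–2 → each gets rank 1.
C has value 1375 mm → rank 1.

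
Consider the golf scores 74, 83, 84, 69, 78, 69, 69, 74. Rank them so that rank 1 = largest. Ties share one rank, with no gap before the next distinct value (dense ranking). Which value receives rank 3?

Sorted (descending): 84, 83, 78, 74, 74, 69, 69, 69
The 2 values of 74 share dense rank 4.
The 3 values of 69 share dense rank 5.
Remaining distinct values take the next consecutive integers.
Rank 3 → value 78.

78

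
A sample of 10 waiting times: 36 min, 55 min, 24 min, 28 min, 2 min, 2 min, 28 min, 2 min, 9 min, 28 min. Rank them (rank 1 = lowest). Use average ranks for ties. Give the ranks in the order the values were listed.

Sorted (ascending): 2, 2, 2, 9, 24, 28, 28, 28, 36, 55
The 3 values of 2 occupy positions 1–3 → average rank 2.
The 3 values of 28 occupy positions 6–8 → average rank 7.

9, 10, 5, 7, 2, 2, 7, 2, 4, 7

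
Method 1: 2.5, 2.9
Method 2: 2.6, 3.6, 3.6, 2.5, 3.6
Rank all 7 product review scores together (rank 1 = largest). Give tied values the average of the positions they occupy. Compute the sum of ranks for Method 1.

10.5

Sorted (descending): 3.6, 3.6, 3.6, 2.9, 2.6, 2.5, 2.5
The 3 values of 3.6 occupy positions 1–3 → average rank 2.
The 2 values of 2.5 occupy positions 6–7 → average rank (6+7)/2 = 6.5.
Method 1 values → pooled ranks: 2.5→6.5, 2.9→4
Rank sum = 6.5 + 4 = 10.5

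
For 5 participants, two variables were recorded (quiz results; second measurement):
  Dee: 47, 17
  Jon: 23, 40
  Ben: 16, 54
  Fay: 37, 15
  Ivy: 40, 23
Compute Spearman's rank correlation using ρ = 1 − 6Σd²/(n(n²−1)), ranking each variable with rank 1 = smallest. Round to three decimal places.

-0.700

Ranks of variable 1: 5, 2, 1, 3, 4
Ranks of variable 2: 2, 4, 5, 1, 3
d = r₁ − r₂: 3, -2, -4, 2, 1
d²: 9, 4, 16, 4, 1; Σd² = 34
ρ = 1 − 6·34/(5·24) = 1 − 204/120 = -0.700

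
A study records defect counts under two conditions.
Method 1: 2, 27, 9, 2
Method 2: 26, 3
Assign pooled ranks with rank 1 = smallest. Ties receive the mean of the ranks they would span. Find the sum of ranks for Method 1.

Sorted (ascending): 2, 2, 3, 9, 26, 27
The 2 values of 2 occupy positions 1–2 → average rank (1+2)/2 = 1.5.
Method 1 values → pooled ranks: 2→1.5, 27→6, 9→4, 2→1.5
Rank sum = 1.5 + 6 + 4 + 1.5 = 13

13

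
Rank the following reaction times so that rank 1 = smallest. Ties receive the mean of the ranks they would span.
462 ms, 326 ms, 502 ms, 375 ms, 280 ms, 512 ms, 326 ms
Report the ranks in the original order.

Sorted (ascending): 280, 326, 326, 375, 462, 502, 512
The 2 values of 326 occupy positions 2–3 → average rank (2+3)/2 = 2.5.

5, 2.5, 6, 4, 1, 7, 2.5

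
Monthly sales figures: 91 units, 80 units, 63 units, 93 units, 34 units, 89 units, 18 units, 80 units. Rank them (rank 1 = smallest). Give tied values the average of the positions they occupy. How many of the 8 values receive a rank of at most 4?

3

Sorted (ascending): 18, 34, 63, 80, 80, 89, 91, 93
The 2 values of 80 occupy positions 4–5 → average rank (4+5)/2 = 4.5.
Ranks ≤ 4: {1, 2, 3} → 3 values.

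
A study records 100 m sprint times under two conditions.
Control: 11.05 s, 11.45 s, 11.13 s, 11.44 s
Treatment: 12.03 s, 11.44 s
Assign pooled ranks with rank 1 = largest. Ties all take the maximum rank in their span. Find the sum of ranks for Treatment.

5

Sorted (descending): 12.03, 11.45, 11.44, 11.44, 11.13, 11.05
The 2 values of 11.44 occupy positions 3–4 → each gets rank 4.
Treatment values → pooled ranks: 12.03→1, 11.44→4
Rank sum = 1 + 4 = 5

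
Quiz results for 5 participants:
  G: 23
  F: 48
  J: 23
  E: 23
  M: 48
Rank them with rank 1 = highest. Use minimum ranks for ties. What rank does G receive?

3

Sorted (descending): 48, 48, 23, 23, 23
The 2 values of 48 occupy positions 1–2 → each gets rank 1.
The 3 values of 23 occupy positions 3–5 → each gets rank 3.
G has value 23 → rank 3.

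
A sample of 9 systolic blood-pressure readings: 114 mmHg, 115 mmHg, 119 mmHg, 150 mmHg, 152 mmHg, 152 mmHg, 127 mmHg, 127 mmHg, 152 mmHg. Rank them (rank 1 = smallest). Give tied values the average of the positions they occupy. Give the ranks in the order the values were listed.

1, 2, 3, 6, 8, 8, 4.5, 4.5, 8

Sorted (ascending): 114, 115, 119, 127, 127, 150, 152, 152, 152
The 2 values of 127 occupy positions 4–5 → average rank (4+5)/2 = 4.5.
The 3 values of 152 occupy positions 7–9 → average rank 8.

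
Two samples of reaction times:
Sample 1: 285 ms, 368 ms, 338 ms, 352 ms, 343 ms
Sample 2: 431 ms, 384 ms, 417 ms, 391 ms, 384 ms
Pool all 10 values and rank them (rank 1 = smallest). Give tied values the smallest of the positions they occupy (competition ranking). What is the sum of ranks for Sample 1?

Sorted (ascending): 285, 338, 343, 352, 368, 384, 384, 391, 417, 431
The 2 values of 384 occupy positions 6–7 → each gets rank 6.
Sample 1 values → pooled ranks: 285→1, 368→5, 338→2, 352→4, 343→3
Rank sum = 1 + 5 + 2 + 4 + 3 = 15

15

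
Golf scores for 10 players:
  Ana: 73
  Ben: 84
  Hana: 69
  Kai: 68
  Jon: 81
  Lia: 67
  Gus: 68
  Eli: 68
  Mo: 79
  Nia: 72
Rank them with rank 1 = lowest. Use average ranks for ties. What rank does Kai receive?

Sorted (ascending): 67, 68, 68, 68, 69, 72, 73, 79, 81, 84
The 3 values of 68 occupy positions 2–4 → average rank 3.
Kai has value 68 → rank 3.

3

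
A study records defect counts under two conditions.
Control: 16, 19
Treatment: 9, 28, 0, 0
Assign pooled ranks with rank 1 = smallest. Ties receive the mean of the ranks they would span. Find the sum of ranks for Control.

Sorted (ascending): 0, 0, 9, 16, 19, 28
The 2 values of 0 occupy positions 1–2 → average rank (1+2)/2 = 1.5.
Control values → pooled ranks: 16→4, 19→5
Rank sum = 4 + 5 = 9

9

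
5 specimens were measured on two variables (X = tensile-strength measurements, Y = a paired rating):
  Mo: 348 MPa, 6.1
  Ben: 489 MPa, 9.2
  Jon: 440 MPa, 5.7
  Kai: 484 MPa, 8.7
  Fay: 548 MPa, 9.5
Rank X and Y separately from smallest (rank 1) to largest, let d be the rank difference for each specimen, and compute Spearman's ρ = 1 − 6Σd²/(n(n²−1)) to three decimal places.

Ranks of variable 1: 1, 4, 2, 3, 5
Ranks of variable 2: 2, 4, 1, 3, 5
d = r₁ − r₂: -1, 0, 1, 0, 0
d²: 1, 0, 1, 0, 0; Σd² = 2
ρ = 1 − 6·2/(5·24) = 1 − 12/120 = 0.900

0.900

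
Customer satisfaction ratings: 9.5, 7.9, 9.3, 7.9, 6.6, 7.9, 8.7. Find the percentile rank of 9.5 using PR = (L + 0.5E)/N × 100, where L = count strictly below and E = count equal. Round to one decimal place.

N = 7.
Strictly below 9.5: 6. Equal to 9.5: 1.
PR = (6 + 0.5·1)/7 × 100 = 92.9

92.9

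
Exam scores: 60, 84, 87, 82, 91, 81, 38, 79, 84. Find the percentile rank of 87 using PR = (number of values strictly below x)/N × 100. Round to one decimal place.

77.8

N = 9.
Strictly below 87: 7. Equal to 87: 1.
PR = 7/9 × 100 = 77.8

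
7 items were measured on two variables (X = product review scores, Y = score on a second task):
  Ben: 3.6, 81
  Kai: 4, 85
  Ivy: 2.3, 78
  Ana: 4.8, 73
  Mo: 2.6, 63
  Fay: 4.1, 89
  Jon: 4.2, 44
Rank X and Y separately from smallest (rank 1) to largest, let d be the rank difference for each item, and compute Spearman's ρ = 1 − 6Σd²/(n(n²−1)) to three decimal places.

Ranks of variable 1: 3, 4, 1, 7, 2, 5, 6
Ranks of variable 2: 5, 6, 4, 3, 2, 7, 1
d = r₁ − r₂: -2, -2, -3, 4, 0, -2, 5
d²: 4, 4, 9, 16, 0, 4, 25; Σd² = 62
ρ = 1 − 6·62/(7·48) = 1 − 372/336 = -0.107

-0.107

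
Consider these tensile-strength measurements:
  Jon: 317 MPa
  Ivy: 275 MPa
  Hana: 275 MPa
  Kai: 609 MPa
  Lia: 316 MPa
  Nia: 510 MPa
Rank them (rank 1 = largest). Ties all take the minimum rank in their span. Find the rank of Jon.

3

Sorted (descending): 609, 510, 317, 316, 275, 275
The 2 values of 275 occupy positions 5–6 → each gets rank 5.
Jon has value 317 MPa → rank 3.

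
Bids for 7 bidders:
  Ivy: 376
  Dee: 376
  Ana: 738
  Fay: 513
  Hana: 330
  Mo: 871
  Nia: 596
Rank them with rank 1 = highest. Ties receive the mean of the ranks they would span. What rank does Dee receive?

5.5

Sorted (descending): 871, 738, 596, 513, 376, 376, 330
The 2 values of 376 occupy positions 5–6 → average rank (5+6)/2 = 5.5.
Dee has value 376 → rank 5.5.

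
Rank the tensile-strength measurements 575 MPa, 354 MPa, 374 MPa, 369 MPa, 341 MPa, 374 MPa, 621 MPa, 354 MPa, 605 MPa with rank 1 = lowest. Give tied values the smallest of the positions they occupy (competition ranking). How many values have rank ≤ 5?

6

Sorted (ascending): 341, 354, 354, 369, 374, 374, 575, 605, 621
The 2 values of 354 occupy positions 2–3 → each gets rank 2.
The 2 values of 374 occupy positions 5–6 → each gets rank 5.
Ranks ≤ 5: {1, 2, 2, 4, 5, 5} → 6 values.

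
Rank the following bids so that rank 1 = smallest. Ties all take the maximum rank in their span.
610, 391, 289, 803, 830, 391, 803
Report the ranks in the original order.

Sorted (ascending): 289, 391, 391, 610, 803, 803, 830
The 2 values of 391 occupy positions 2–3 → each gets rank 3.
The 2 values of 803 occupy positions 5–6 → each gets rank 6.

4, 3, 1, 6, 7, 3, 6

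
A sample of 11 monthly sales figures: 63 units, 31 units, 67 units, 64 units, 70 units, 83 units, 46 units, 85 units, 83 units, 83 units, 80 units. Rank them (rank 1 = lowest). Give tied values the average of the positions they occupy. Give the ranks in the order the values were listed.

Sorted (ascending): 31, 46, 63, 64, 67, 70, 80, 83, 83, 83, 85
The 3 values of 83 occupy positions 8–10 → average rank 9.

3, 1, 5, 4, 6, 9, 2, 11, 9, 9, 7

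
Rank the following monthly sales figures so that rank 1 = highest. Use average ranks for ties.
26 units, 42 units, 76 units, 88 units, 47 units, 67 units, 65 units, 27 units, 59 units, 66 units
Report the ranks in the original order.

10, 8, 2, 1, 7, 3, 5, 9, 6, 4

Sorted (descending): 88, 76, 67, 66, 65, 59, 47, 42, 27, 26
No ties — each value takes its position as its rank.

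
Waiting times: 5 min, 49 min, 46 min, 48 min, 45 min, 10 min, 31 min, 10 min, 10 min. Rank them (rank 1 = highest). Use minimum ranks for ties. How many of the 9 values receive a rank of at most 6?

8

Sorted (descending): 49, 48, 46, 45, 31, 10, 10, 10, 5
The 3 values of 10 occupy positions 6–8 → each gets rank 6.
Ranks ≤ 6: {1, 2, 3, 4, 5, 6, 6, 6} → 8 values.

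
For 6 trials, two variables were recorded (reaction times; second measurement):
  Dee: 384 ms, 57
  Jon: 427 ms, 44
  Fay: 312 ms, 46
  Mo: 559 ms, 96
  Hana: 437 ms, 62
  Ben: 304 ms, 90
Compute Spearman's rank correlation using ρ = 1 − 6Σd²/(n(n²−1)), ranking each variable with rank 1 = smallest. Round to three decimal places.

Ranks of variable 1: 3, 4, 2, 6, 5, 1
Ranks of variable 2: 3, 1, 2, 6, 4, 5
d = r₁ − r₂: 0, 3, 0, 0, 1, -4
d²: 0, 9, 0, 0, 1, 16; Σd² = 26
ρ = 1 − 6·26/(6·35) = 1 − 156/210 = 0.257

0.257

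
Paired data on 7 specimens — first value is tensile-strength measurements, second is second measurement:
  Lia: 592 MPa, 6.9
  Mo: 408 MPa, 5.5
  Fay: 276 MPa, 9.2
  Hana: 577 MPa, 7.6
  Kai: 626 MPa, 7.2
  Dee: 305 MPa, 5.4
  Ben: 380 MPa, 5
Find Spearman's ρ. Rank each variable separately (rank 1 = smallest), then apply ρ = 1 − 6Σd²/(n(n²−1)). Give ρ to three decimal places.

0.107

Ranks of variable 1: 6, 4, 1, 5, 7, 2, 3
Ranks of variable 2: 4, 3, 7, 6, 5, 2, 1
d = r₁ − r₂: 2, 1, -6, -1, 2, 0, 2
d²: 4, 1, 36, 1, 4, 0, 4; Σd² = 50
ρ = 1 − 6·50/(7·48) = 1 − 300/336 = 0.107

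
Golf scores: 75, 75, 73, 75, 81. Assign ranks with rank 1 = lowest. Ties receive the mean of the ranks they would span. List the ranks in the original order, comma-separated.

Sorted (ascending): 73, 75, 75, 75, 81
The 3 values of 75 occupy positions 2–4 → average rank 3.

3, 3, 1, 3, 5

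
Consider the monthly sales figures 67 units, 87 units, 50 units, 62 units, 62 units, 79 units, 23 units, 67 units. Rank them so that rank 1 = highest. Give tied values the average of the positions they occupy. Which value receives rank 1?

Sorted (descending): 87, 79, 67, 67, 62, 62, 50, 23
The 2 values of 67 occupy positions 3–4 → average rank (3+4)/2 = 3.5.
The 2 values of 62 occupy positions 5–6 → average rank (5+6)/2 = 5.5.
Rank 1 → value 87.

87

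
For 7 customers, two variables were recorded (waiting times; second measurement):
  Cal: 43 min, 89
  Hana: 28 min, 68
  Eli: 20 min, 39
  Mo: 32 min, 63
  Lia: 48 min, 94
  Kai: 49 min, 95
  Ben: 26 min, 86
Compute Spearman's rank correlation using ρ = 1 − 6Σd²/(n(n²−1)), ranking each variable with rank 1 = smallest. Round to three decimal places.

0.857

Ranks of variable 1: 5, 3, 1, 4, 6, 7, 2
Ranks of variable 2: 5, 3, 1, 2, 6, 7, 4
d = r₁ − r₂: 0, 0, 0, 2, 0, 0, -2
d²: 0, 0, 0, 4, 0, 0, 4; Σd² = 8
ρ = 1 − 6·8/(7·48) = 1 − 48/336 = 0.857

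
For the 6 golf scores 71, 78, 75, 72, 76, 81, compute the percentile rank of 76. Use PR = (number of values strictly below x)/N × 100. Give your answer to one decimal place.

50.0

N = 6.
Strictly below 76: 3. Equal to 76: 1.
PR = 3/6 × 100 = 50.0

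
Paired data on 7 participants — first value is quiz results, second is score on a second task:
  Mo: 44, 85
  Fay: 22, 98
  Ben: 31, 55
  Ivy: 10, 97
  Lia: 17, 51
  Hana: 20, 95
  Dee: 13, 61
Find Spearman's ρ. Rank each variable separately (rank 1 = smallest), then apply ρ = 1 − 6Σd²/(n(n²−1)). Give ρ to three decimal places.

-0.071

Ranks of variable 1: 7, 5, 6, 1, 3, 4, 2
Ranks of variable 2: 4, 7, 2, 6, 1, 5, 3
d = r₁ − r₂: 3, -2, 4, -5, 2, -1, -1
d²: 9, 4, 16, 25, 4, 1, 1; Σd² = 60
ρ = 1 − 6·60/(7·48) = 1 − 360/336 = -0.071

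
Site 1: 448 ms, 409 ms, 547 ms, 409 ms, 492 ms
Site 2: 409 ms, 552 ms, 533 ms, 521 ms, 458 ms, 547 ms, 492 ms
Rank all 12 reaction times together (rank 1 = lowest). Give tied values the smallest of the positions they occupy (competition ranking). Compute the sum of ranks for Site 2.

51

Sorted (ascending): 409, 409, 409, 448, 458, 492, 492, 521, 533, 547, 547, 552
The 3 values of 409 occupy positions 1–3 → each gets rank 1.
The 2 values of 492 occupy positions 6–7 → each gets rank 6.
The 2 values of 547 occupy positions 10–11 → each gets rank 10.
Site 2 values → pooled ranks: 409→1, 552→12, 533→9, 521→8, 458→5, 547→10, 492→6
Rank sum = 1 + 12 + 9 + 8 + 5 + 10 + 6 = 51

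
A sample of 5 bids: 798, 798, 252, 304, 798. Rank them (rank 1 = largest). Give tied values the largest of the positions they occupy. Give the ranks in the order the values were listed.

Sorted (descending): 798, 798, 798, 304, 252
The 3 values of 798 occupy positions 1–3 → each gets rank 3.

3, 3, 5, 4, 3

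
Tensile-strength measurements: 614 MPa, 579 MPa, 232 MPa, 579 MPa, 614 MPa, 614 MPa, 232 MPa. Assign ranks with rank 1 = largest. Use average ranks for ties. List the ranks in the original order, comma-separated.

2, 4.5, 6.5, 4.5, 2, 2, 6.5

Sorted (descending): 614, 614, 614, 579, 579, 232, 232
The 3 values of 614 occupy positions 1–3 → average rank 2.
The 2 values of 579 occupy positions 4–5 → average rank (4+5)/2 = 4.5.
The 2 values of 232 occupy positions 6–7 → average rank (6+7)/2 = 6.5.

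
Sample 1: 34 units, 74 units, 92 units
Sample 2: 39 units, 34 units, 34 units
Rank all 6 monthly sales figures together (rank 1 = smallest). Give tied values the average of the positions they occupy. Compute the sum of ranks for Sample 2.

Sorted (ascending): 34, 34, 34, 39, 74, 92
The 3 values of 34 occupy positions 1–3 → average rank 2.
Sample 2 values → pooled ranks: 39→4, 34→2, 34→2
Rank sum = 4 + 2 + 2 = 8

8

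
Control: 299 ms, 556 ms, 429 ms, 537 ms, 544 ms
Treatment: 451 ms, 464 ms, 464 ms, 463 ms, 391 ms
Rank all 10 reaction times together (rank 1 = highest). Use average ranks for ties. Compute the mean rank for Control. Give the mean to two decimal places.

4.80

Sorted (descending): 556, 544, 537, 464, 464, 463, 451, 429, 391, 299
The 2 values of 464 occupy positions 4–5 → average rank (4+5)/2 = 4.5.
Control values → pooled ranks: 299→10, 556→1, 429→8, 537→3, 544→2
Mean rank = (10 + 1 + 8 + 3 + 2) / 5 = 4.80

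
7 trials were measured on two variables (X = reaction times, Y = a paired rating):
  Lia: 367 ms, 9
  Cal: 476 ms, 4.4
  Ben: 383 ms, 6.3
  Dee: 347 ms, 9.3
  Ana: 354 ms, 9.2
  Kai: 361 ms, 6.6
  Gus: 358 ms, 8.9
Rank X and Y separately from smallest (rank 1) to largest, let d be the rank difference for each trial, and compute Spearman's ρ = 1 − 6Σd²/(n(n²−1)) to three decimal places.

Ranks of variable 1: 5, 7, 6, 1, 2, 4, 3
Ranks of variable 2: 5, 1, 2, 7, 6, 3, 4
d = r₁ − r₂: 0, 6, 4, -6, -4, 1, -1
d²: 0, 36, 16, 36, 16, 1, 1; Σd² = 106
ρ = 1 − 6·106/(7·48) = 1 − 636/336 = -0.893

-0.893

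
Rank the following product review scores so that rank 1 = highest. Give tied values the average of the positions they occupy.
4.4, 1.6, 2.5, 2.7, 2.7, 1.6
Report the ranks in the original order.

Sorted (descending): 4.4, 2.7, 2.7, 2.5, 1.6, 1.6
The 2 values of 2.7 occupy positions 2–3 → average rank (2+3)/2 = 2.5.
The 2 values of 1.6 occupy positions 5–6 → average rank (5+6)/2 = 5.5.

1, 5.5, 4, 2.5, 2.5, 5.5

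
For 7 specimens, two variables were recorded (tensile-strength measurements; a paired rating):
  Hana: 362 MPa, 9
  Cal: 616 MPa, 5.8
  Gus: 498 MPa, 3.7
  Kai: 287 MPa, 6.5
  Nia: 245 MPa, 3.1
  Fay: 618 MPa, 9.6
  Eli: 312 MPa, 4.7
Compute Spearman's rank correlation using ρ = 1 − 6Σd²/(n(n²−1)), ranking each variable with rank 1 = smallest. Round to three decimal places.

0.536

Ranks of variable 1: 4, 6, 5, 2, 1, 7, 3
Ranks of variable 2: 6, 4, 2, 5, 1, 7, 3
d = r₁ − r₂: -2, 2, 3, -3, 0, 0, 0
d²: 4, 4, 9, 9, 0, 0, 0; Σd² = 26
ρ = 1 − 6·26/(7·48) = 1 − 156/336 = 0.536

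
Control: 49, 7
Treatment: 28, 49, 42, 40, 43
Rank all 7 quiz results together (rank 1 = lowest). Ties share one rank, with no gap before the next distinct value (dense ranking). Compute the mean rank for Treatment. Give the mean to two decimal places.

Sorted (ascending): 7, 28, 40, 42, 43, 49, 49
The 2 values of 49 share dense rank 6.
Remaining distinct values take the next consecutive integers.
Treatment values → pooled ranks: 28→2, 49→6, 42→4, 40→3, 43→5
Mean rank = (2 + 6 + 4 + 3 + 5) / 5 = 4.00

4.00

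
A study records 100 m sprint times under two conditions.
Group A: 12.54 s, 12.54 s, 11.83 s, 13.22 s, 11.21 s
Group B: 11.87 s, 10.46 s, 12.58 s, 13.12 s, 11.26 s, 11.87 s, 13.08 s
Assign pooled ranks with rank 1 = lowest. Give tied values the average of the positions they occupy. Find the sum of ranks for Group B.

45

Sorted (ascending): 10.46, 11.21, 11.26, 11.83, 11.87, 11.87, 12.54, 12.54, 12.58, 13.08, 13.12, 13.22
The 2 values of 11.87 occupy positions 5–6 → average rank (5+6)/2 = 5.5.
The 2 values of 12.54 occupy positions 7–8 → average rank (7+8)/2 = 7.5.
Group B values → pooled ranks: 11.87→5.5, 10.46→1, 12.58→9, 13.12→11, 11.26→3, 11.87→5.5, 13.08→10
Rank sum = 5.5 + 1 + 9 + 11 + 3 + 5.5 + 10 = 45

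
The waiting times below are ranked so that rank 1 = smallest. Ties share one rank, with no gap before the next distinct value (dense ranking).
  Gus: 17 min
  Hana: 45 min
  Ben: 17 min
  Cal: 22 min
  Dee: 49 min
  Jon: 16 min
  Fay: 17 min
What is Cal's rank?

3

Sorted (ascending): 16, 17, 17, 17, 22, 45, 49
The 3 values of 17 share dense rank 2.
Remaining distinct values take the next consecutive integers.
Cal has value 22 min → rank 3.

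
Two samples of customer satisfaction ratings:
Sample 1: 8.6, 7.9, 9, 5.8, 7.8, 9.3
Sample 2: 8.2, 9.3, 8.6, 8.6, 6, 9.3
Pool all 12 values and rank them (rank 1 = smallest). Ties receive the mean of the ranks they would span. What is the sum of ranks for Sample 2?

43

Sorted (ascending): 5.8, 6, 7.8, 7.9, 8.2, 8.6, 8.6, 8.6, 9, 9.3, 9.3, 9.3
The 3 values of 8.6 occupy positions 6–8 → average rank 7.
The 3 values of 9.3 occupy positions 10–12 → average rank 11.
Sample 2 values → pooled ranks: 8.2→5, 9.3→11, 8.6→7, 8.6→7, 6→2, 9.3→11
Rank sum = 5 + 11 + 7 + 7 + 2 + 11 = 43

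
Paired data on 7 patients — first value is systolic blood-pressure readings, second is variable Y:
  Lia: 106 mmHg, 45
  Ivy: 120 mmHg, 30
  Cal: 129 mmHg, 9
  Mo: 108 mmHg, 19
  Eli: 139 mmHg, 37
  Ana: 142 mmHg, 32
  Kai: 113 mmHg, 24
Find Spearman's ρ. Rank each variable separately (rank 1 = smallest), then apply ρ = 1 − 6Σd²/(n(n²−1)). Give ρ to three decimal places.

0.000

Ranks of variable 1: 1, 4, 5, 2, 6, 7, 3
Ranks of variable 2: 7, 4, 1, 2, 6, 5, 3
d = r₁ − r₂: -6, 0, 4, 0, 0, 2, 0
d²: 36, 0, 16, 0, 0, 4, 0; Σd² = 56
ρ = 1 − 6·56/(7·48) = 1 − 336/336 = 0.000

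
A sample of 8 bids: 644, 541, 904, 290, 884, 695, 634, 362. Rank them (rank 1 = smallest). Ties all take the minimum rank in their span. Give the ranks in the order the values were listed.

5, 3, 8, 1, 7, 6, 4, 2

Sorted (ascending): 290, 362, 541, 634, 644, 695, 884, 904
No ties — each value takes its position as its rank.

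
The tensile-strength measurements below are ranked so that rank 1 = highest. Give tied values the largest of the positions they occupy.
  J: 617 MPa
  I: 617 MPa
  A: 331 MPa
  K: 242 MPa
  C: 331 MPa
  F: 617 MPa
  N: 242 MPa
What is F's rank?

3

Sorted (descending): 617, 617, 617, 331, 331, 242, 242
The 3 values of 617 occupy positions 1–3 → each gets rank 3.
The 2 values of 331 occupy positions 4–5 → each gets rank 5.
The 2 values of 242 occupy positions 6–7 → each gets rank 7.
F has value 617 MPa → rank 3.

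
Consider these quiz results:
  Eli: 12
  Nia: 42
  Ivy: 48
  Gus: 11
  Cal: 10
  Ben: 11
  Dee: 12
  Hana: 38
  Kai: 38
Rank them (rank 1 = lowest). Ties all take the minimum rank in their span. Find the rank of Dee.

Sorted (ascending): 10, 11, 11, 12, 12, 38, 38, 42, 48
The 2 values of 11 occupy positions 2–3 → each gets rank 2.
The 2 values of 12 occupy positions 4–5 → each gets rank 4.
The 2 values of 38 occupy positions 6–7 → each gets rank 6.
Dee has value 12 → rank 4.

4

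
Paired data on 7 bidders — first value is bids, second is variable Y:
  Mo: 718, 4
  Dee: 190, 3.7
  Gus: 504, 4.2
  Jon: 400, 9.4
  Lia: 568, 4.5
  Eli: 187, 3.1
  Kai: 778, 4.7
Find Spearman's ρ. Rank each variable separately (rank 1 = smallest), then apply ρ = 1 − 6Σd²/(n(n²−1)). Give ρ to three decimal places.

0.536

Ranks of variable 1: 6, 2, 4, 3, 5, 1, 7
Ranks of variable 2: 3, 2, 4, 7, 5, 1, 6
d = r₁ − r₂: 3, 0, 0, -4, 0, 0, 1
d²: 9, 0, 0, 16, 0, 0, 1; Σd² = 26
ρ = 1 − 6·26/(7·48) = 1 − 156/336 = 0.536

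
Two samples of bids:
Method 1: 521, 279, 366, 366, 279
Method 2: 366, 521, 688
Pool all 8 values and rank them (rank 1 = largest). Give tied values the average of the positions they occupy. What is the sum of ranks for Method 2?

8.5

Sorted (descending): 688, 521, 521, 366, 366, 366, 279, 279
The 2 values of 521 occupy positions 2–3 → average rank (2+3)/2 = 2.5.
The 3 values of 366 occupy positions 4–6 → average rank 5.
The 2 values of 279 occupy positions 7–8 → average rank (7+8)/2 = 7.5.
Method 2 values → pooled ranks: 366→5, 521→2.5, 688→1
Rank sum = 5 + 2.5 + 1 = 8.5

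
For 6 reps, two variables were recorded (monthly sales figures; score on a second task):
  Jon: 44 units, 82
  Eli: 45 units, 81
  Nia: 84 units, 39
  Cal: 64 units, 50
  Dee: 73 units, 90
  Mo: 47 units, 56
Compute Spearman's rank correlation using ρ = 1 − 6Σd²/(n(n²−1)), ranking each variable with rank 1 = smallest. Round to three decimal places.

-0.429

Ranks of variable 1: 1, 2, 6, 4, 5, 3
Ranks of variable 2: 5, 4, 1, 2, 6, 3
d = r₁ − r₂: -4, -2, 5, 2, -1, 0
d²: 16, 4, 25, 4, 1, 0; Σd² = 50
ρ = 1 − 6·50/(6·35) = 1 − 300/210 = -0.429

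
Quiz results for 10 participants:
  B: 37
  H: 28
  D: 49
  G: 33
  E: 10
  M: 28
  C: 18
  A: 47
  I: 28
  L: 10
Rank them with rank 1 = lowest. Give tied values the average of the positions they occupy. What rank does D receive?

Sorted (ascending): 10, 10, 18, 28, 28, 28, 33, 37, 47, 49
The 2 values of 10 occupy positions 1–2 → average rank (1+2)/2 = 1.5.
The 3 values of 28 occupy positions 4–6 → average rank 5.
D has value 49 → rank 10.

10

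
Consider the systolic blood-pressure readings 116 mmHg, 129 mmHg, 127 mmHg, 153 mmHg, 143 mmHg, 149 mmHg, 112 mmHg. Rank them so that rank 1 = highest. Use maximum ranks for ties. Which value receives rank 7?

Sorted (descending): 153, 149, 143, 129, 127, 116, 112
No ties — each value takes its position as its rank.
Rank 7 → value 112.

112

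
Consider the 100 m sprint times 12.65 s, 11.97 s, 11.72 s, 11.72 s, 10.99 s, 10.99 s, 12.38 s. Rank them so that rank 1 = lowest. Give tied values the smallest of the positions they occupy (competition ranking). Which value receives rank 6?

12.38

Sorted (ascending): 10.99, 10.99, 11.72, 11.72, 11.97, 12.38, 12.65
The 2 values of 10.99 occupy positions 1–2 → each gets rank 1.
The 2 values of 11.72 occupy positions 3–4 → each gets rank 3.
Rank 6 → value 12.38.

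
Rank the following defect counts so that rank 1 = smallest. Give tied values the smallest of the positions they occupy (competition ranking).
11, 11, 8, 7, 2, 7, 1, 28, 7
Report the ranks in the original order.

7, 7, 6, 3, 2, 3, 1, 9, 3

Sorted (ascending): 1, 2, 7, 7, 7, 8, 11, 11, 28
The 3 values of 7 occupy positions 3–5 → each gets rank 3.
The 2 values of 11 occupy positions 7–8 → each gets rank 7.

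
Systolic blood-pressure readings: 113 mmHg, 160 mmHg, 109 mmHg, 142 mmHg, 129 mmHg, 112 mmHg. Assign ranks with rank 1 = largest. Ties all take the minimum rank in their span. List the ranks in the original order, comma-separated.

4, 1, 6, 2, 3, 5

Sorted (descending): 160, 142, 129, 113, 112, 109
No ties — each value takes its position as its rank.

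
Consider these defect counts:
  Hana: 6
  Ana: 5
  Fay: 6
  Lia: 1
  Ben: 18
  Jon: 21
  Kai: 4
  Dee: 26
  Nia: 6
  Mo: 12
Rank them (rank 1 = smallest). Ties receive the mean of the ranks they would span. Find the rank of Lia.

Sorted (ascending): 1, 4, 5, 6, 6, 6, 12, 18, 21, 26
The 3 values of 6 occupy positions 4–6 → average rank 5.
Lia has value 1 → rank 1.

1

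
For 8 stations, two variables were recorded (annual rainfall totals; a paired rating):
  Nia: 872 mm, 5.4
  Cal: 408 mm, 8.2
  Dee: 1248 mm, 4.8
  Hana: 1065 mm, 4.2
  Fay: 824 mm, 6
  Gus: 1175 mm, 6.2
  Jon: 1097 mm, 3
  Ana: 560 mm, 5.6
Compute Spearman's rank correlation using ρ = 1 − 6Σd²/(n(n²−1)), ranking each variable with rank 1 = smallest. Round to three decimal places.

Ranks of variable 1: 4, 1, 8, 5, 3, 7, 6, 2
Ranks of variable 2: 4, 8, 3, 2, 6, 7, 1, 5
d = r₁ − r₂: 0, -7, 5, 3, -3, 0, 5, -3
d²: 0, 49, 25, 9, 9, 0, 25, 9; Σd² = 126
ρ = 1 − 6·126/(8·63) = 1 − 756/504 = -0.500

-0.500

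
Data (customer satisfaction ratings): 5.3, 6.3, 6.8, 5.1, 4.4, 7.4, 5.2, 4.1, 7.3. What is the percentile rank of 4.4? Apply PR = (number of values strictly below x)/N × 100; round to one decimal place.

11.1

N = 9.
Strictly below 4.4: 1. Equal to 4.4: 1.
PR = 1/9 × 100 = 11.1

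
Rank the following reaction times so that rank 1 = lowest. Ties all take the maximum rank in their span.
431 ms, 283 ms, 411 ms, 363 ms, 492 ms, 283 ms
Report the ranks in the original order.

Sorted (ascending): 283, 283, 363, 411, 431, 492
The 2 values of 283 occupy positions 1–2 → each gets rank 2.

5, 2, 4, 3, 6, 2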